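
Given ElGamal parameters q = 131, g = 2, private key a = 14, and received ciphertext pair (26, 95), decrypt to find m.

Shared mask s = c₁^a mod q = 26^14 mod 131.
26^1 ≡ 26 (mod 131)
26^2 = (26^1)^2 ≡ 26^2 = 676 ≡ 21 (mod 131)
26^4 = (26^2)^2 ≡ 21^2 = 441 ≡ 48 (mod 131)
26^8 = (26^4)^2 ≡ 48^2 = 2304 ≡ 77 (mod 131)
26^14 = 26^8 · 26^4 · 26^2 ≡ 77 · 48 · 21 ≡ 64 (mod 131).
So s = 64; s⁻¹ ≡ 43 (mod 131).
m = c₂ · s⁻¹ mod 131 = 95 · 43 mod 131 = 24.

24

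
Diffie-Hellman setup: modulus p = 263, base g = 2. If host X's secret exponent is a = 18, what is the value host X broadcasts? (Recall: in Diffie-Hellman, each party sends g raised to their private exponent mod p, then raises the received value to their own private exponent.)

Public value = 2^18 (mod 263).
2^1 ≡ 2 (mod 263)
2^2 = (2^1)^2 ≡ 2^2 = 4 ≡ 4 (mod 263)
2^4 = (2^2)^2 ≡ 4^2 = 16 ≡ 16 (mod 263)
2^8 = (2^4)^2 ≡ 16^2 = 256 ≡ 256 (mod 263)
2^16 = (2^8)^2 ≡ 256^2 = 65536 ≡ 49 (mod 263)
2^18 = 2^16 · 2^2 ≡ 49 · 4 ≡ 196 (mod 263).

196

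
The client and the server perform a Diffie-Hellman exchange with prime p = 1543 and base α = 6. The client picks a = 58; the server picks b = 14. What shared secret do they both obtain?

The client sends A = α^a mod p = 6^58 mod 1543.
6^1 ≡ 6 (mod 1543)
6^2 = (6^1)^2 ≡ 6^2 = 36 ≡ 36 (mod 1543)
6^4 = (6^2)^2 ≡ 36^2 = 1296 ≡ 1296 (mod 1543)
6^8 = (6^4)^2 ≡ 1296^2 = 1679616 ≡ 832 (mod 1543)
6^16 = (6^8)^2 ≡ 832^2 = 692224 ≡ 960 (mod 1543)
6^32 = (6^16)^2 ≡ 960^2 = 921600 ≡ 429 (mod 1543)
6^58 = 6^32 · 6^16 · 6^8 · 6^2 ≡ 429 · 960 · 832 · 36 ≡ 1502 (mod 1543).
So A = 1502. The server then computes K = A^b mod p = 1502^14 mod 1543.
1502^1 ≡ 1502 (mod 1543)
1502^2 = (1502^1)^2 ≡ 1502^2 = 2256004 ≡ 138 (mod 1543)
1502^4 = (1502^2)^2 ≡ 138^2 = 19044 ≡ 528 (mod 1543)
1502^8 = (1502^4)^2 ≡ 528^2 = 278784 ≡ 1044 (mod 1543)
1502^14 = 1502^8 · 1502^4 · 1502^2 ≡ 1044 · 528 · 138 ≡ 116 (mod 1543).

116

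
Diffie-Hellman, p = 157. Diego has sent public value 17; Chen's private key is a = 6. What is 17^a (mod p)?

75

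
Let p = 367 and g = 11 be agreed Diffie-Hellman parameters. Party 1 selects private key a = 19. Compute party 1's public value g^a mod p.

150

Public value = 11^19 mod 367.
11^1 ≡ 11 (mod 367)
11^2 = (11^1)^2 ≡ 11^2 = 121 ≡ 121 (mod 367)
11^4 = (11^2)^2 ≡ 121^2 = 14641 ≡ 328 (mod 367)
11^8 = (11^4)^2 ≡ 328^2 = 107584 ≡ 53 (mod 367)
11^16 = (11^8)^2 ≡ 53^2 = 2809 ≡ 240 (mod 367)
11^19 = 11^16 · 11^2 · 11^1 ≡ 240 · 121 · 11 ≡ 150 (mod 367).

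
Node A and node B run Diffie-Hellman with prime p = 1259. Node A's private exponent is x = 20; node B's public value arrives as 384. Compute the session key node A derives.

Shared key K = 384^20 mod 1259.
384^1 ≡ 384 (mod 1259)
384^2 = (384^1)^2 ≡ 384^2 = 147456 ≡ 153 (mod 1259)
384^4 = (384^2)^2 ≡ 153^2 = 23409 ≡ 747 (mod 1259)
384^8 = (384^4)^2 ≡ 747^2 = 558009 ≡ 272 (mod 1259)
384^16 = (384^8)^2 ≡ 272^2 = 73984 ≡ 962 (mod 1259)
384^20 = 384^16 · 384^4 ≡ 962 · 747 ≡ 984 (mod 1259).

984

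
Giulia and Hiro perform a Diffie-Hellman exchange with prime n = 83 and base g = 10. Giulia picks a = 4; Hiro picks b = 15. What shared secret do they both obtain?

Hiro sends B = g^b mod n = 10^15 mod 83.
10^1 ≡ 10 (mod 83)
10^2 = (10^1)^2 ≡ 10^2 = 100 ≡ 17 (mod 83)
10^4 = (10^2)^2 ≡ 17^2 = 289 ≡ 40 (mod 83)
10^8 = (10^4)^2 ≡ 40^2 = 1600 ≡ 23 (mod 83)
10^15 = 10^8 · 10^4 · 10^2 · 10^1 ≡ 23 · 40 · 17 · 10 ≡ 28 (mod 83).
So B = 28. Giulia then computes K = B^a mod n = 28^4 mod 83.
28^1 ≡ 28 (mod 83)
28^2 = (28^1)^2 ≡ 28^2 = 784 ≡ 37 (mod 83)
28^4 = (28^2)^2 ≡ 37^2 = 1369 ≡ 41 (mod 83)

41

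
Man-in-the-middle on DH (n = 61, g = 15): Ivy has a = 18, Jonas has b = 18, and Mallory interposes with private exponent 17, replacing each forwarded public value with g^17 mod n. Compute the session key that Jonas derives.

34

Jonas receives Mallory's public value M = 15^17 mod 61 instead of the honest one.
15^1 ≡ 15 (mod 61)
15^2 = (15^1)^2 ≡ 15^2 = 225 ≡ 42 (mod 61)
15^4 = (15^2)^2 ≡ 42^2 = 1764 ≡ 56 (mod 61)
15^8 = (15^4)^2 ≡ 56^2 = 3136 ≡ 25 (mod 61)
15^16 = (15^8)^2 ≡ 25^2 = 625 ≡ 15 (mod 61)
15^17 = 15^16 · 15^1 ≡ 15 · 15 ≡ 42 (mod 61).
So M = 42. Jonas computes K = M^18 mod 61.
42^1 ≡ 42 (mod 61)
42^2 = (42^1)^2 ≡ 42^2 = 1764 ≡ 56 (mod 61)
42^4 = (42^2)^2 ≡ 56^2 = 3136 ≡ 25 (mod 61)
42^8 = (42^4)^2 ≡ 25^2 = 625 ≡ 15 (mod 61)
42^16 = (42^8)^2 ≡ 15^2 = 225 ≡ 42 (mod 61)
42^18 = 42^16 · 42^2 ≡ 42 · 56 ≡ 34 (mod 61).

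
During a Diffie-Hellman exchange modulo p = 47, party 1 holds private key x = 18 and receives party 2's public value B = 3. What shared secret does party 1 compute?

6

Shared key K = 3^18 mod 47.
3^1 ≡ 3 (mod 47)
3^2 = (3^1)^2 ≡ 3^2 = 9 ≡ 9 (mod 47)
3^4 = (3^2)^2 ≡ 9^2 = 81 ≡ 34 (mod 47)
3^8 = (3^4)^2 ≡ 34^2 = 1156 ≡ 28 (mod 47)
3^16 = (3^8)^2 ≡ 28^2 = 784 ≡ 32 (mod 47)
3^18 = 3^16 · 3^2 ≡ 32 · 9 ≡ 6 (mod 47).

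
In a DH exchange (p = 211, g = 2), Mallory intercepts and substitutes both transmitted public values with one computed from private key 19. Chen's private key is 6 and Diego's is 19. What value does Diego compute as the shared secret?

187

Diego receives Mallory's public value M = 2^19 mod 211 instead of the honest one.
2^1 ≡ 2 (mod 211)
2^2 = (2^1)^2 ≡ 2^2 = 4 ≡ 4 (mod 211)
2^4 = (2^2)^2 ≡ 4^2 = 16 ≡ 16 (mod 211)
2^8 = (2^4)^2 ≡ 16^2 = 256 ≡ 45 (mod 211)
2^16 = (2^8)^2 ≡ 45^2 = 2025 ≡ 126 (mod 211)
2^19 = 2^16 · 2^2 · 2^1 ≡ 126 · 4 · 2 ≡ 164 (mod 211).
So M = 164. Diego computes K = M^19 mod 211.
164^1 ≡ 164 (mod 211)
164^2 = (164^1)^2 ≡ 164^2 = 26896 ≡ 99 (mod 211)
164^4 = (164^2)^2 ≡ 99^2 = 9801 ≡ 95 (mod 211)
164^8 = (164^4)^2 ≡ 95^2 = 9025 ≡ 163 (mod 211)
164^16 = (164^8)^2 ≡ 163^2 = 26569 ≡ 194 (mod 211)
164^19 = 164^16 · 164^2 · 164^1 ≡ 194 · 99 · 164 ≡ 187 (mod 211).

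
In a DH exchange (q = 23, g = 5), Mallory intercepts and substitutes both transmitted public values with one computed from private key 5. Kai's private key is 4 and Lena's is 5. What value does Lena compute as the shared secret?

Lena receives Mallory's public value M = 5^5 mod 23 instead of the honest one.
5^1 ≡ 5 (mod 23)
5^2 = (5^1)^2 ≡ 5^2 = 25 ≡ 2 (mod 23)
5^4 = (5^2)^2 ≡ 2^2 = 4 ≡ 4 (mod 23)
5^5 = 5^4 · 5^1 ≡ 4 · 5 ≡ 20 (mod 23).
So M = 20. Lena computes K = M^5 mod 23.
20^1 ≡ 20 (mod 23)
20^2 = (20^1)^2 ≡ 20^2 = 400 ≡ 9 (mod 23)
20^4 = (20^2)^2 ≡ 9^2 = 81 ≡ 12 (mod 23)
20^5 = 20^4 · 20^1 ≡ 12 · 20 ≡ 10 (mod 23).

10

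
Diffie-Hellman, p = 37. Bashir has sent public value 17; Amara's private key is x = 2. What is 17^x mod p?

30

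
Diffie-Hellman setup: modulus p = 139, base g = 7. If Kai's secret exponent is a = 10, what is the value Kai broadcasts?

5

Public value = 7^10 mod 139.
7^1 ≡ 7 (mod 139)
7^2 = (7^1)^2 ≡ 7^2 = 49 ≡ 49 (mod 139)
7^4 = (7^2)^2 ≡ 49^2 = 2401 ≡ 38 (mod 139)
7^8 = (7^4)^2 ≡ 38^2 = 1444 ≡ 54 (mod 139)
7^10 = 7^8 · 7^2 ≡ 54 · 49 ≡ 5 (mod 139).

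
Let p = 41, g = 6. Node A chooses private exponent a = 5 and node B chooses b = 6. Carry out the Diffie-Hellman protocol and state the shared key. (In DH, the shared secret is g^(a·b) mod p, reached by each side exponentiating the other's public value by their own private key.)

9

Node A sends A = g^a mod p = 6^5 mod 41.
6^1 ≡ 6 (mod 41)
6^2 = (6^1)^2 ≡ 6^2 = 36 ≡ 36 (mod 41)
6^4 = (6^2)^2 ≡ 36^2 = 1296 ≡ 25 (mod 41)
6^5 = 6^4 · 6^1 ≡ 25 · 6 ≡ 27 (mod 41).
So A = 27. Node B then computes K = A^b mod p = 27^6 mod 41.
27^1 ≡ 27 (mod 41)
27^2 = (27^1)^2 ≡ 27^2 = 729 ≡ 32 (mod 41)
27^4 = (27^2)^2 ≡ 32^2 = 1024 ≡ 40 (mod 41)
27^6 = 27^4 · 27^2 ≡ 40 · 32 ≡ 9 (mod 41).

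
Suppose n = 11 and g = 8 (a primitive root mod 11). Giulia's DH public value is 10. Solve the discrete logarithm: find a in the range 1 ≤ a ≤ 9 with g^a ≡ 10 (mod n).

5

Try successive powers of 8 modulo 11:
8^1 ≡ 8
8^2 ≡ 9
8^3 ≡ 6
8^4 ≡ 4
8^5 ≡ 10
Found: a = 5.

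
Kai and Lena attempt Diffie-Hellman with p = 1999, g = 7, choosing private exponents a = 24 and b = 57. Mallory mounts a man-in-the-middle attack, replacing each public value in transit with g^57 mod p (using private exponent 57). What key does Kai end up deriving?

Kai receives Mallory's public value M = 7^57 mod 1999 instead of the honest one.
7^1 ≡ 7 (mod 1999)
7^2 = (7^1)^2 ≡ 7^2 = 49 ≡ 49 (mod 1999)
7^4 = (7^2)^2 ≡ 49^2 = 2401 ≡ 402 (mod 1999)
7^8 = (7^4)^2 ≡ 402^2 = 161604 ≡ 1684 (mod 1999)
7^16 = (7^8)^2 ≡ 1684^2 = 2835856 ≡ 1274 (mod 1999)
7^32 = (7^16)^2 ≡ 1274^2 = 1623076 ≡ 1887 (mod 1999)
7^57 = 7^32 · 7^16 · 7^8 · 7^1 ≡ 1887 · 1274 · 1684 · 7 ≡ 432 (mod 1999).
So M = 432. Kai computes K = M^24 mod 1999.
432^1 ≡ 432 (mod 1999)
432^2 = (432^1)^2 ≡ 432^2 = 186624 ≡ 717 (mod 1999)
432^4 = (432^2)^2 ≡ 717^2 = 514089 ≡ 346 (mod 1999)
432^8 = (432^4)^2 ≡ 346^2 = 119716 ≡ 1775 (mod 1999)
432^16 = (432^8)^2 ≡ 1775^2 = 3150625 ≡ 201 (mod 1999)
432^24 = 432^16 · 432^8 ≡ 201 · 1775 ≡ 953 (mod 1999).

953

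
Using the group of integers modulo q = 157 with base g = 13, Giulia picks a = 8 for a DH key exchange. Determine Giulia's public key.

Public value = 13^8 mod 157.
13^1 ≡ 13 (mod 157)
13^2 = (13^1)^2 ≡ 13^2 = 169 ≡ 12 (mod 157)
13^4 = (13^2)^2 ≡ 12^2 = 144 ≡ 144 (mod 157)
13^8 = (13^4)^2 ≡ 144^2 = 20736 ≡ 12 (mod 157)

12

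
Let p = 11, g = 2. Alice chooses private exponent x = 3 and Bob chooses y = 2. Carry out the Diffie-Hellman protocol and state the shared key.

9

Alice sends A = g^x mod p = 2^3 mod 11.
2^1 ≡ 2 (mod 11)
2^2 = (2^1)^2 ≡ 2^2 = 4 ≡ 4 (mod 11)
2^3 = 2^2 · 2^1 ≡ 4 · 2 ≡ 8 (mod 11).
So A = 8. Bob then computes K = A^y mod p = 8^2 mod 11.
8^1 ≡ 8 (mod 11)
8^2 = (8^1)^2 ≡ 8^2 = 64 ≡ 9 (mod 11)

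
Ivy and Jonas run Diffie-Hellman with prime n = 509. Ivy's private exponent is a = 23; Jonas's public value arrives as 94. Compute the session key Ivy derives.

361

Shared key K = 94^23 mod 509.
94^1 ≡ 94 (mod 509)
94^2 = (94^1)^2 ≡ 94^2 = 8836 ≡ 183 (mod 509)
94^4 = (94^2)^2 ≡ 183^2 = 33489 ≡ 404 (mod 509)
94^8 = (94^4)^2 ≡ 404^2 = 163216 ≡ 336 (mod 509)
94^16 = (94^8)^2 ≡ 336^2 = 112896 ≡ 407 (mod 509)
94^23 = 94^16 · 94^4 · 94^2 · 94^1 ≡ 407 · 404 · 183 · 94 ≡ 361 (mod 509).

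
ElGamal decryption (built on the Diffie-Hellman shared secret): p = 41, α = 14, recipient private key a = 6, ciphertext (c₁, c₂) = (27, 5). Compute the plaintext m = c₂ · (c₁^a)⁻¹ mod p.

37

Shared mask s = c₁^a mod p = 27^6 mod 41.
27^1 ≡ 27 (mod 41)
27^2 = (27^1)^2 ≡ 27^2 = 729 ≡ 32 (mod 41)
27^4 = (27^2)^2 ≡ 32^2 = 1024 ≡ 40 (mod 41)
27^6 = 27^4 · 27^2 ≡ 40 · 32 ≡ 9 (mod 41).
So s = 9; s⁻¹ ≡ 32 (mod 41).
m = c₂ · s⁻¹ mod 41 = 5 · 32 mod 41 = 37.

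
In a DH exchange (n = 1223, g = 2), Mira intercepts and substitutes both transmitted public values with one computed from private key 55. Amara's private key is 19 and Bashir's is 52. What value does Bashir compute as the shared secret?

531

Bashir receives Mira's public value M = 2^55 mod 1223 instead of the honest one.
2^1 ≡ 2 (mod 1223)
2^2 = (2^1)^2 ≡ 2^2 = 4 ≡ 4 (mod 1223)
2^4 = (2^2)^2 ≡ 4^2 = 16 ≡ 16 (mod 1223)
2^8 = (2^4)^2 ≡ 16^2 = 256 ≡ 256 (mod 1223)
2^16 = (2^8)^2 ≡ 256^2 = 65536 ≡ 717 (mod 1223)
2^32 = (2^16)^2 ≡ 717^2 = 514089 ≡ 429 (mod 1223)
2^55 = 2^32 · 2^16 · 2^4 · 2^2 · 2^1 ≡ 429 · 717 · 16 · 4 · 2 ≡ 1088 (mod 1223).
So M = 1088. Bashir computes K = M^52 mod 1223.
1088^1 ≡ 1088 (mod 1223)
1088^2 = (1088^1)^2 ≡ 1088^2 = 1183744 ≡ 1103 (mod 1223)
1088^4 = (1088^2)^2 ≡ 1103^2 = 1216609 ≡ 947 (mod 1223)
1088^8 = (1088^4)^2 ≡ 947^2 = 896809 ≡ 350 (mod 1223)
1088^16 = (1088^8)^2 ≡ 350^2 = 122500 ≡ 200 (mod 1223)
1088^32 = (1088^16)^2 ≡ 200^2 = 40000 ≡ 864 (mod 1223)
1088^52 = 1088^32 · 1088^16 · 1088^4 ≡ 864 · 200 · 947 ≡ 531 (mod 1223).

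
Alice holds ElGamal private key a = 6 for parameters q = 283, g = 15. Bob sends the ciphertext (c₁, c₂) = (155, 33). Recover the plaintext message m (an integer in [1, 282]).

76

Shared mask s = c₁^a mod q = 155^6 mod 283.
155^1 ≡ 155 (mod 283)
155^2 = (155^1)^2 ≡ 155^2 = 24025 ≡ 253 (mod 283)
155^4 = (155^2)^2 ≡ 253^2 = 64009 ≡ 51 (mod 283)
155^6 = 155^4 · 155^2 ≡ 51 · 253 ≡ 168 (mod 283).
So s = 168; s⁻¹ ≡ 251 (mod 283).
m = c₂ · s⁻¹ mod 283 = 33 · 251 mod 283 = 76.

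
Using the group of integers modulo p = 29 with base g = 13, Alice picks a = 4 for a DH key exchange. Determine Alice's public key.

Public value = 13^4 (mod 29).
13^1 ≡ 13 (mod 29)
13^2 = (13^1)^2 ≡ 13^2 = 169 ≡ 24 (mod 29)
13^4 = (13^2)^2 ≡ 24^2 = 576 ≡ 25 (mod 29)

25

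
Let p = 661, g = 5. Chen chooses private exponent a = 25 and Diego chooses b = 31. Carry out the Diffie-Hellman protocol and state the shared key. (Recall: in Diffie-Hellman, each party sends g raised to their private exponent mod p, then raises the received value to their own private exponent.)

Diego sends B = g^b mod p = 5^31 mod 661.
5^1 ≡ 5 (mod 661)
5^2 = (5^1)^2 ≡ 5^2 = 25 ≡ 25 (mod 661)
5^4 = (5^2)^2 ≡ 25^2 = 625 ≡ 625 (mod 661)
5^8 = (5^4)^2 ≡ 625^2 = 390625 ≡ 635 (mod 661)
5^16 = (5^8)^2 ≡ 635^2 = 403225 ≡ 15 (mod 661)
5^31 = 5^16 · 5^8 · 5^4 · 5^2 · 5^1 ≡ 15 · 635 · 625 · 25 · 5 ≡ 45 (mod 661).
So B = 45. Chen then computes K = B^a mod p = 45^25 mod 661.
45^1 ≡ 45 (mod 661)
45^2 = (45^1)^2 ≡ 45^2 = 2025 ≡ 42 (mod 661)
45^4 = (45^2)^2 ≡ 42^2 = 1764 ≡ 442 (mod 661)
45^8 = (45^4)^2 ≡ 442^2 = 195364 ≡ 369 (mod 661)
45^16 = (45^8)^2 ≡ 369^2 = 136161 ≡ 656 (mod 661)
45^25 = 45^16 · 45^8 · 45^1 ≡ 656 · 369 · 45 ≡ 261 (mod 661).

261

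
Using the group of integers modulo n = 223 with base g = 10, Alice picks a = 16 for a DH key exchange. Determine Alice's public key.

58

Public value = 10^16 mod 223.
10^1 ≡ 10 (mod 223)
10^2 = (10^1)^2 ≡ 10^2 = 100 ≡ 100 (mod 223)
10^4 = (10^2)^2 ≡ 100^2 = 10000 ≡ 188 (mod 223)
10^8 = (10^4)^2 ≡ 188^2 = 35344 ≡ 110 (mod 223)
10^16 = (10^8)^2 ≡ 110^2 = 12100 ≡ 58 (mod 223)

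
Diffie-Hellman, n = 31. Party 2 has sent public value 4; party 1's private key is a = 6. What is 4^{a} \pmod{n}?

4

Shared key K = 4^6 mod 31.
4^1 ≡ 4 (mod 31)
4^2 = (4^1)^2 ≡ 4^2 = 16 ≡ 16 (mod 31)
4^4 = (4^2)^2 ≡ 16^2 = 256 ≡ 8 (mod 31)
4^6 = 4^4 · 4^2 ≡ 8 · 16 ≡ 4 (mod 31).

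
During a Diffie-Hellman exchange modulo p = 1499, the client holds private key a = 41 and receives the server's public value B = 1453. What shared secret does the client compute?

204

Shared key K = 1453^41 mod 1499.
1453^1 ≡ 1453 (mod 1499)
1453^2 = (1453^1)^2 ≡ 1453^2 = 2111209 ≡ 617 (mod 1499)
1453^4 = (1453^2)^2 ≡ 617^2 = 380689 ≡ 1442 (mod 1499)
1453^8 = (1453^4)^2 ≡ 1442^2 = 2079364 ≡ 251 (mod 1499)
1453^16 = (1453^8)^2 ≡ 251^2 = 63001 ≡ 43 (mod 1499)
1453^32 = (1453^16)^2 ≡ 43^2 = 1849 ≡ 350 (mod 1499)
1453^41 = 1453^32 · 1453^8 · 1453^1 ≡ 350 · 251 · 1453 ≡ 204 (mod 1499).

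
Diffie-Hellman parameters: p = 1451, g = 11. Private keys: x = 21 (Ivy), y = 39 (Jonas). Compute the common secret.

225

Jonas sends B = g^y mod p = 11^39 mod 1451.
11^1 ≡ 11 (mod 1451)
11^2 = (11^1)^2 ≡ 11^2 = 121 ≡ 121 (mod 1451)
11^4 = (11^2)^2 ≡ 121^2 = 14641 ≡ 131 (mod 1451)
11^8 = (11^4)^2 ≡ 131^2 = 17161 ≡ 1200 (mod 1451)
11^16 = (11^8)^2 ≡ 1200^2 = 1440000 ≡ 608 (mod 1451)
11^32 = (11^16)^2 ≡ 608^2 = 369664 ≡ 1110 (mod 1451)
11^39 = 11^32 · 11^4 · 11^2 · 11^1 ≡ 1110 · 131 · 121 · 11 ≡ 526 (mod 1451).
So B = 526. Ivy then computes K = B^x mod p = 526^21 mod 1451.
526^1 ≡ 526 (mod 1451)
526^2 = (526^1)^2 ≡ 526^2 = 276676 ≡ 986 (mod 1451)
526^4 = (526^2)^2 ≡ 986^2 = 972196 ≡ 26 (mod 1451)
526^8 = (526^4)^2 ≡ 26^2 = 676 ≡ 676 (mod 1451)
526^16 = (526^8)^2 ≡ 676^2 = 456976 ≡ 1362 (mod 1451)
526^21 = 526^16 · 526^4 · 526^1 ≡ 1362 · 26 · 526 ≡ 225 (mod 1451).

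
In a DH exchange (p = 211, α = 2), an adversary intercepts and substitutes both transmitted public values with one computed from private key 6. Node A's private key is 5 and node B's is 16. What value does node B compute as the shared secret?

143

Node B receives an adversary's public value M = 2^6 mod 211 instead of the honest one.
2^1 ≡ 2 (mod 211)
2^2 = (2^1)^2 ≡ 2^2 = 4 ≡ 4 (mod 211)
2^4 = (2^2)^2 ≡ 4^2 = 16 ≡ 16 (mod 211)
2^6 = 2^4 · 2^2 ≡ 16 · 4 ≡ 64 (mod 211).
So M = 64. Node B computes K = M^16 mod 211.
64^1 ≡ 64 (mod 211)
64^2 = (64^1)^2 ≡ 64^2 = 4096 ≡ 87 (mod 211)
64^4 = (64^2)^2 ≡ 87^2 = 7569 ≡ 184 (mod 211)
64^8 = (64^4)^2 ≡ 184^2 = 33856 ≡ 96 (mod 211)
64^16 = (64^8)^2 ≡ 96^2 = 9216 ≡ 143 (mod 211)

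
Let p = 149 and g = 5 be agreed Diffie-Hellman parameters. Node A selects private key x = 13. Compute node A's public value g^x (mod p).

63

Public value = 5^13 (mod 149).
5^1 ≡ 5 (mod 149)
5^2 = (5^1)^2 ≡ 5^2 = 25 ≡ 25 (mod 149)
5^4 = (5^2)^2 ≡ 25^2 = 625 ≡ 29 (mod 149)
5^8 = (5^4)^2 ≡ 29^2 = 841 ≡ 96 (mod 149)
5^13 = 5^8 · 5^4 · 5^1 ≡ 96 · 29 · 5 ≡ 63 (mod 149).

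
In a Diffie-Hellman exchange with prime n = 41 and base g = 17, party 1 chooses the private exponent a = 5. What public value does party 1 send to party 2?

Public value = 17^{5} \pmod{41}.
17^1 ≡ 17 (mod 41)
17^2 = (17^1)^2 ≡ 17^2 = 289 ≡ 2 (mod 41)
17^4 = (17^2)^2 ≡ 2^2 = 4 ≡ 4 (mod 41)
17^5 = 17^4 · 17^1 ≡ 4 · 17 ≡ 27 (mod 41).

27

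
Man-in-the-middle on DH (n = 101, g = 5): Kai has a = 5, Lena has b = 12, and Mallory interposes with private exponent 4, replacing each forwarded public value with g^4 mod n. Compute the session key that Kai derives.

84

Kai receives Mallory's public value M = 5^4 mod 101 instead of the honest one.
5^1 ≡ 5 (mod 101)
5^2 = (5^1)^2 ≡ 5^2 = 25 ≡ 25 (mod 101)
5^4 = (5^2)^2 ≡ 25^2 = 625 ≡ 19 (mod 101)
So M = 19. Kai computes K = M^5 mod 101.
19^1 ≡ 19 (mod 101)
19^2 = (19^1)^2 ≡ 19^2 = 361 ≡ 58 (mod 101)
19^4 = (19^2)^2 ≡ 58^2 = 3364 ≡ 31 (mod 101)
19^5 = 19^4 · 19^1 ≡ 31 · 19 ≡ 84 (mod 101).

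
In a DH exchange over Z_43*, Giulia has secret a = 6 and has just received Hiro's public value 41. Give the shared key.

21

Shared key K = 41^6 mod 43.
41^1 ≡ 41 (mod 43)
41^2 = (41^1)^2 ≡ 41^2 = 1681 ≡ 4 (mod 43)
41^4 = (41^2)^2 ≡ 4^2 = 16 ≡ 16 (mod 43)
41^6 = 41^4 · 41^2 ≡ 16 · 4 ≡ 21 (mod 43).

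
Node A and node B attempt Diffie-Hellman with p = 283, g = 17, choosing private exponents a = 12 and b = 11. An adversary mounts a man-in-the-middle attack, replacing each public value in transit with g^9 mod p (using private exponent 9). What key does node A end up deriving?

Node A receives an adversary's public value M = 17^9 mod 283 instead of the honest one.
17^1 ≡ 17 (mod 283)
17^2 = (17^1)^2 ≡ 17^2 = 289 ≡ 6 (mod 283)
17^4 = (17^2)^2 ≡ 6^2 = 36 ≡ 36 (mod 283)
17^8 = (17^4)^2 ≡ 36^2 = 1296 ≡ 164 (mod 283)
17^9 = 17^8 · 17^1 ≡ 164 · 17 ≡ 241 (mod 283).
So M = 241. Node A computes K = M^12 mod 283.
241^1 ≡ 241 (mod 283)
241^2 = (241^1)^2 ≡ 241^2 = 58081 ≡ 66 (mod 283)
241^4 = (241^2)^2 ≡ 66^2 = 4356 ≡ 111 (mod 283)
241^8 = (241^4)^2 ≡ 111^2 = 12321 ≡ 152 (mod 283)
241^12 = 241^8 · 241^4 ≡ 152 · 111 ≡ 175 (mod 283).

175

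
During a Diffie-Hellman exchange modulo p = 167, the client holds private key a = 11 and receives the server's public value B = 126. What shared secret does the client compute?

89

Shared key K = 126^11 mod 167.
126^1 ≡ 126 (mod 167)
126^2 = (126^1)^2 ≡ 126^2 = 15876 ≡ 11 (mod 167)
126^4 = (126^2)^2 ≡ 11^2 = 121 ≡ 121 (mod 167)
126^8 = (126^4)^2 ≡ 121^2 = 14641 ≡ 112 (mod 167)
126^11 = 126^8 · 126^2 · 126^1 ≡ 112 · 11 · 126 ≡ 89 (mod 167).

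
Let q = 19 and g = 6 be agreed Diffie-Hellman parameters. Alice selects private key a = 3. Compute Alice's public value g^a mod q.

7

Public value = 6^3 mod 19.
6^1 ≡ 6 (mod 19)
6^2 = (6^1)^2 ≡ 6^2 = 36 ≡ 17 (mod 19)
6^3 = 6^2 · 6^1 ≡ 17 · 6 ≡ 7 (mod 19).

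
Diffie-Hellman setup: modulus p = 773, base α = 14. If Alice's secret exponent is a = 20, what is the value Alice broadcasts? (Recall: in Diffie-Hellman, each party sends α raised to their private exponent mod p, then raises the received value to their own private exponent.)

Public value = 14^20 mod 773.
14^1 ≡ 14 (mod 773)
14^2 = (14^1)^2 ≡ 14^2 = 196 ≡ 196 (mod 773)
14^4 = (14^2)^2 ≡ 196^2 = 38416 ≡ 539 (mod 773)
14^8 = (14^4)^2 ≡ 539^2 = 290521 ≡ 646 (mod 773)
14^16 = (14^8)^2 ≡ 646^2 = 417316 ≡ 669 (mod 773)
14^20 = 14^16 · 14^4 ≡ 669 · 539 ≡ 373 (mod 773).

373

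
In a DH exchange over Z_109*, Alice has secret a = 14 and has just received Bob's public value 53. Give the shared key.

Shared key K = 53^14 mod 109.
53^1 ≡ 53 (mod 109)
53^2 = (53^1)^2 ≡ 53^2 = 2809 ≡ 84 (mod 109)
53^4 = (53^2)^2 ≡ 84^2 = 7056 ≡ 80 (mod 109)
53^8 = (53^4)^2 ≡ 80^2 = 6400 ≡ 78 (mod 109)
53^14 = 53^8 · 53^4 · 53^2 ≡ 78 · 80 · 84 ≡ 88 (mod 109).

88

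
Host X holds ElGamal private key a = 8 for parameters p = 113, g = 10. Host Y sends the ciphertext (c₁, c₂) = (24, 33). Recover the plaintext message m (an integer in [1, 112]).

27

Shared mask s = c₁^a mod p = 24^8 mod 113.
24^1 ≡ 24 (mod 113)
24^2 = (24^1)^2 ≡ 24^2 = 576 ≡ 11 (mod 113)
24^4 = (24^2)^2 ≡ 11^2 = 121 ≡ 8 (mod 113)
24^8 = (24^4)^2 ≡ 8^2 = 64 ≡ 64 (mod 113)
So s = 64; s⁻¹ ≡ 83 (mod 113).
m = c₂ · s⁻¹ mod 113 = 33 · 83 mod 113 = 27.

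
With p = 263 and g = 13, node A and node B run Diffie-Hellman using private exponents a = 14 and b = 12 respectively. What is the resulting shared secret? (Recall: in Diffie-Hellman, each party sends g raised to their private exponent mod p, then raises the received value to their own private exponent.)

140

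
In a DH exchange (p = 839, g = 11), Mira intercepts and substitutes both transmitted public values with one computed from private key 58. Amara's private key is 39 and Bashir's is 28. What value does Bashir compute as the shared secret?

Bashir receives Mira's public value M = 11^58 mod 839 instead of the honest one.
11^1 ≡ 11 (mod 839)
11^2 = (11^1)^2 ≡ 11^2 = 121 ≡ 121 (mod 839)
11^4 = (11^2)^2 ≡ 121^2 = 14641 ≡ 378 (mod 839)
11^8 = (11^4)^2 ≡ 378^2 = 142884 ≡ 254 (mod 839)
11^16 = (11^8)^2 ≡ 254^2 = 64516 ≡ 752 (mod 839)
11^32 = (11^16)^2 ≡ 752^2 = 565504 ≡ 18 (mod 839)
11^58 = 11^32 · 11^16 · 11^8 · 11^2 ≡ 18 · 752 · 254 · 121 ≡ 630 (mod 839).
So M = 630. Bashir computes K = M^28 mod 839.
630^1 ≡ 630 (mod 839)
630^2 = (630^1)^2 ≡ 630^2 = 396900 ≡ 53 (mod 839)
630^4 = (630^2)^2 ≡ 53^2 = 2809 ≡ 292 (mod 839)
630^8 = (630^4)^2 ≡ 292^2 = 85264 ≡ 525 (mod 839)
630^16 = (630^8)^2 ≡ 525^2 = 275625 ≡ 433 (mod 839)
630^28 = 630^16 · 630^8 · 630^4 ≡ 433 · 525 · 292 ≡ 576 (mod 839).

576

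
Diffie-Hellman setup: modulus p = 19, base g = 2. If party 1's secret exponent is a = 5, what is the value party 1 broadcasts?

13

Public value = 2^5 mod 19.
2^1 ≡ 2 (mod 19)
2^2 = (2^1)^2 ≡ 2^2 = 4 ≡ 4 (mod 19)
2^4 = (2^2)^2 ≡ 4^2 = 16 ≡ 16 (mod 19)
2^5 = 2^4 · 2^1 ≡ 16 · 2 ≡ 13 (mod 19).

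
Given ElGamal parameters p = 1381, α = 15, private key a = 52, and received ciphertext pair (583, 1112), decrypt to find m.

1260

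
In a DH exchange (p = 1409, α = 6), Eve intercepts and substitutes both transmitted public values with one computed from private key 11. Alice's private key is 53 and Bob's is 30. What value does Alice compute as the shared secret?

Alice receives Eve's public value M = 6^11 mod 1409 instead of the honest one.
6^1 ≡ 6 (mod 1409)
6^2 = (6^1)^2 ≡ 6^2 = 36 ≡ 36 (mod 1409)
6^4 = (6^2)^2 ≡ 36^2 = 1296 ≡ 1296 (mod 1409)
6^8 = (6^4)^2 ≡ 1296^2 = 1679616 ≡ 88 (mod 1409)
6^11 = 6^8 · 6^2 · 6^1 ≡ 88 · 36 · 6 ≡ 691 (mod 1409).
So M = 691. Alice computes K = M^53 mod 1409.
691^1 ≡ 691 (mod 1409)
691^2 = (691^1)^2 ≡ 691^2 = 477481 ≡ 1239 (mod 1409)
691^4 = (691^2)^2 ≡ 1239^2 = 1535121 ≡ 720 (mod 1409)
691^8 = (691^4)^2 ≡ 720^2 = 518400 ≡ 1297 (mod 1409)
691^16 = (691^8)^2 ≡ 1297^2 = 1682209 ≡ 1272 (mod 1409)
691^32 = (691^16)^2 ≡ 1272^2 = 1617984 ≡ 452 (mod 1409)
691^53 = 691^32 · 691^16 · 691^4 · 691^1 ≡ 452 · 1272 · 720 · 691 ≡ 433 (mod 1409).

433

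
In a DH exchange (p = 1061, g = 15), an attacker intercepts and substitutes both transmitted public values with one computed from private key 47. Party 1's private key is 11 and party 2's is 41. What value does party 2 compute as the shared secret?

Party 2 receives an attacker's public value M = 15^47 mod 1061 instead of the honest one.
15^1 ≡ 15 (mod 1061)
15^2 = (15^1)^2 ≡ 15^2 = 225 ≡ 225 (mod 1061)
15^4 = (15^2)^2 ≡ 225^2 = 50625 ≡ 758 (mod 1061)
15^8 = (15^4)^2 ≡ 758^2 = 574564 ≡ 563 (mod 1061)
15^16 = (15^8)^2 ≡ 563^2 = 316969 ≡ 791 (mod 1061)
15^32 = (15^16)^2 ≡ 791^2 = 625681 ≡ 752 (mod 1061)
15^47 = 15^32 · 15^8 · 15^4 · 15^2 · 15^1 ≡ 752 · 563 · 758 · 225 · 15 ≡ 257 (mod 1061).
So M = 257. Party 2 computes K = M^41 mod 1061.
257^1 ≡ 257 (mod 1061)
257^2 = (257^1)^2 ≡ 257^2 = 66049 ≡ 267 (mod 1061)
257^4 = (257^2)^2 ≡ 267^2 = 71289 ≡ 202 (mod 1061)
257^8 = (257^4)^2 ≡ 202^2 = 40804 ≡ 486 (mod 1061)
257^16 = (257^8)^2 ≡ 486^2 = 236196 ≡ 654 (mod 1061)
257^32 = (257^16)^2 ≡ 654^2 = 427716 ≡ 133 (mod 1061)
257^41 = 257^32 · 257^8 · 257^1 ≡ 133 · 486 · 257 ≡ 950 (mod 1061).

950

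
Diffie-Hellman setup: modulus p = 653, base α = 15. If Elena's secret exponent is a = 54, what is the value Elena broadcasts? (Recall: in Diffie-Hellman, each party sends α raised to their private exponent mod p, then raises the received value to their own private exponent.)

Public value = 15^54 (mod 653).
15^1 ≡ 15 (mod 653)
15^2 = (15^1)^2 ≡ 15^2 = 225 ≡ 225 (mod 653)
15^4 = (15^2)^2 ≡ 225^2 = 50625 ≡ 344 (mod 653)
15^8 = (15^4)^2 ≡ 344^2 = 118336 ≡ 143 (mod 653)
15^16 = (15^8)^2 ≡ 143^2 = 20449 ≡ 206 (mod 653)
15^32 = (15^16)^2 ≡ 206^2 = 42436 ≡ 644 (mod 653)
15^54 = 15^32 · 15^16 · 15^4 · 15^2 ≡ 644 · 206 · 344 · 225 ≡ 415 (mod 653).

415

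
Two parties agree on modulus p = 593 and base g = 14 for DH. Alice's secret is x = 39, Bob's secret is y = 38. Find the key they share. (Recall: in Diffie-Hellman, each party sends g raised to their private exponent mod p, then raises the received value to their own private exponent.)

397

Alice sends A = g^x mod p = 14^39 mod 593.
14^1 ≡ 14 (mod 593)
14^2 = (14^1)^2 ≡ 14^2 = 196 ≡ 196 (mod 593)
14^4 = (14^2)^2 ≡ 196^2 = 38416 ≡ 464 (mod 593)
14^8 = (14^4)^2 ≡ 464^2 = 215296 ≡ 37 (mod 593)
14^16 = (14^8)^2 ≡ 37^2 = 1369 ≡ 183 (mod 593)
14^32 = (14^16)^2 ≡ 183^2 = 33489 ≡ 281 (mod 593)
14^39 = 14^32 · 14^4 · 14^2 · 14^1 ≡ 281 · 464 · 196 · 14 ≡ 192 (mod 593).
So A = 192. Bob then computes K = A^y mod p = 192^38 mod 593.
192^1 ≡ 192 (mod 593)
192^2 = (192^1)^2 ≡ 192^2 = 36864 ≡ 98 (mod 593)
192^4 = (192^2)^2 ≡ 98^2 = 9604 ≡ 116 (mod 593)
192^8 = (192^4)^2 ≡ 116^2 = 13456 ≡ 410 (mod 593)
192^16 = (192^8)^2 ≡ 410^2 = 168100 ≡ 281 (mod 593)
192^32 = (192^16)^2 ≡ 281^2 = 78961 ≡ 92 (mod 593)
192^38 = 192^32 · 192^4 · 192^2 ≡ 92 · 116 · 98 ≡ 397 (mod 593).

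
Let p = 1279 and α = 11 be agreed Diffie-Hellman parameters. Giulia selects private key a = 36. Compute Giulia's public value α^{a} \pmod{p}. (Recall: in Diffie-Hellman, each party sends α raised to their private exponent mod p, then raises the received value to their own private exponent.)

Public value = 11^{36} \pmod{1279}.
11^1 ≡ 11 (mod 1279)
11^2 = (11^1)^2 ≡ 11^2 = 121 ≡ 121 (mod 1279)
11^4 = (11^2)^2 ≡ 121^2 = 14641 ≡ 572 (mod 1279)
11^8 = (11^4)^2 ≡ 572^2 = 327184 ≡ 1039 (mod 1279)
11^16 = (11^8)^2 ≡ 1039^2 = 1079521 ≡ 45 (mod 1279)
11^32 = (11^16)^2 ≡ 45^2 = 2025 ≡ 746 (mod 1279)
11^36 = 11^32 · 11^4 ≡ 746 · 572 ≡ 805 (mod 1279).

805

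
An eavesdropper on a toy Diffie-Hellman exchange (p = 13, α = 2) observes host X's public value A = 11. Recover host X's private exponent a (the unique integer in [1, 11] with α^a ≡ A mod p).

Try successive powers of 2 modulo 13:
2^1 ≡ 2
2^2 ≡ 4
2^3 ≡ 8
2^4 ≡ 3
2^5 ≡ 6
2^6 ≡ 12
2^7 ≡ 11
Found: a = 7.

7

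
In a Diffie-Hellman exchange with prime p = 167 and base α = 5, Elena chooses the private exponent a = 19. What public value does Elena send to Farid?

Public value = 5^19 (mod 167).
5^1 ≡ 5 (mod 167)
5^2 = (5^1)^2 ≡ 5^2 = 25 ≡ 25 (mod 167)
5^4 = (5^2)^2 ≡ 25^2 = 625 ≡ 124 (mod 167)
5^8 = (5^4)^2 ≡ 124^2 = 15376 ≡ 12 (mod 167)
5^16 = (5^8)^2 ≡ 12^2 = 144 ≡ 144 (mod 167)
5^19 = 5^16 · 5^2 · 5^1 ≡ 144 · 25 · 5 ≡ 131 (mod 167).

131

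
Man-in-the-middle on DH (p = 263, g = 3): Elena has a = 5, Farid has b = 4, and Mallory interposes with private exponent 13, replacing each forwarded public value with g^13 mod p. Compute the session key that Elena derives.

183

Elena receives Mallory's public value M = 3^13 mod 263 instead of the honest one.
3^1 ≡ 3 (mod 263)
3^2 = (3^1)^2 ≡ 3^2 = 9 ≡ 9 (mod 263)
3^4 = (3^2)^2 ≡ 9^2 = 81 ≡ 81 (mod 263)
3^8 = (3^4)^2 ≡ 81^2 = 6561 ≡ 249 (mod 263)
3^13 = 3^8 · 3^4 · 3^1 ≡ 249 · 81 · 3 ≡ 17 (mod 263).
So M = 17. Elena computes K = M^5 mod 263.
17^1 ≡ 17 (mod 263)
17^2 = (17^1)^2 ≡ 17^2 = 289 ≡ 26 (mod 263)
17^4 = (17^2)^2 ≡ 26^2 = 676 ≡ 150 (mod 263)
17^5 = 17^4 · 17^1 ≡ 150 · 17 ≡ 183 (mod 263).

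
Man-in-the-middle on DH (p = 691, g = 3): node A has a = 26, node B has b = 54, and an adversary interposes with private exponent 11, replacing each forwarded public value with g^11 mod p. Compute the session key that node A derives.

489

Node A receives an adversary's public value M = 3^11 mod 691 instead of the honest one.
3^1 ≡ 3 (mod 691)
3^2 = (3^1)^2 ≡ 3^2 = 9 ≡ 9 (mod 691)
3^4 = (3^2)^2 ≡ 9^2 = 81 ≡ 81 (mod 691)
3^8 = (3^4)^2 ≡ 81^2 = 6561 ≡ 342 (mod 691)
3^11 = 3^8 · 3^2 · 3^1 ≡ 342 · 9 · 3 ≡ 251 (mod 691).
So M = 251. Node A computes K = M^26 mod 691.
251^1 ≡ 251 (mod 691)
251^2 = (251^1)^2 ≡ 251^2 = 63001 ≡ 120 (mod 691)
251^4 = (251^2)^2 ≡ 120^2 = 14400 ≡ 580 (mod 691)
251^8 = (251^4)^2 ≡ 580^2 = 336400 ≡ 574 (mod 691)
251^16 = (251^8)^2 ≡ 574^2 = 329476 ≡ 560 (mod 691)
251^26 = 251^16 · 251^8 · 251^2 ≡ 560 · 574 · 120 ≡ 489 (mod 691).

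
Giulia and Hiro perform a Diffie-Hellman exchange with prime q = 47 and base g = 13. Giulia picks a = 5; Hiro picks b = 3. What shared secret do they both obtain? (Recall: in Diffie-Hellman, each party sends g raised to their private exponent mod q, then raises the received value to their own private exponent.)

Giulia sends A = g^a mod q = 13^5 mod 47.
13^1 ≡ 13 (mod 47)
13^2 = (13^1)^2 ≡ 13^2 = 169 ≡ 28 (mod 47)
13^4 = (13^2)^2 ≡ 28^2 = 784 ≡ 32 (mod 47)
13^5 = 13^4 · 13^1 ≡ 32 · 13 ≡ 40 (mod 47).
So A = 40. Hiro then computes K = A^b mod q = 40^3 mod 47.
40^1 ≡ 40 (mod 47)
40^2 = (40^1)^2 ≡ 40^2 = 1600 ≡ 2 (mod 47)
40^3 = 40^2 · 40^1 ≡ 2 · 40 ≡ 33 (mod 47).

33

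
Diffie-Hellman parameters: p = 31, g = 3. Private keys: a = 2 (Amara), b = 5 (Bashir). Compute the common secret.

25

Bashir sends B = g^b mod p = 3^5 mod 31.
3^1 ≡ 3 (mod 31)
3^2 = (3^1)^2 ≡ 3^2 = 9 ≡ 9 (mod 31)
3^4 = (3^2)^2 ≡ 9^2 = 81 ≡ 19 (mod 31)
3^5 = 3^4 · 3^1 ≡ 19 · 3 ≡ 26 (mod 31).
So B = 26. Amara then computes K = B^a mod p = 26^2 mod 31.
26^1 ≡ 26 (mod 31)
26^2 = (26^1)^2 ≡ 26^2 = 676 ≡ 25 (mod 31)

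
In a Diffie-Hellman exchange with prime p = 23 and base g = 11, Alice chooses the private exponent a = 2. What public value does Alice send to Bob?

6

Public value = 11^{2} \pmod{23}.
11^1 ≡ 11 (mod 23)
11^2 = (11^1)^2 ≡ 11^2 = 121 ≡ 6 (mod 23)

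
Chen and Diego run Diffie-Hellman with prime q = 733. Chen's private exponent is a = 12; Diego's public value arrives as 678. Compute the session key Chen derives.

Shared key K = 678^12 mod 733.
678^1 ≡ 678 (mod 733)
678^2 = (678^1)^2 ≡ 678^2 = 459684 ≡ 93 (mod 733)
678^4 = (678^2)^2 ≡ 93^2 = 8649 ≡ 586 (mod 733)
678^8 = (678^4)^2 ≡ 586^2 = 343396 ≡ 352 (mod 733)
678^12 = 678^8 · 678^4 ≡ 352 · 586 ≡ 299 (mod 733).

299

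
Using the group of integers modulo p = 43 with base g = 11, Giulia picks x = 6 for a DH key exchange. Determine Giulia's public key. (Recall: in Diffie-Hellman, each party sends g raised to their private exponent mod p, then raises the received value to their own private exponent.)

Public value = 11^6 mod 43.
11^1 ≡ 11 (mod 43)
11^2 = (11^1)^2 ≡ 11^2 = 121 ≡ 35 (mod 43)
11^4 = (11^2)^2 ≡ 35^2 = 1225 ≡ 21 (mod 43)
11^6 = 11^4 · 11^2 ≡ 21 · 35 ≡ 4 (mod 43).

4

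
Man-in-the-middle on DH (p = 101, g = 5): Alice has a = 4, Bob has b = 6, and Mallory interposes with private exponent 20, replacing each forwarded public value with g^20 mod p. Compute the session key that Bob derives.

Bob receives Mallory's public value M = 5^20 mod 101 instead of the honest one.
5^1 ≡ 5 (mod 101)
5^2 = (5^1)^2 ≡ 5^2 = 25 ≡ 25 (mod 101)
5^4 = (5^2)^2 ≡ 25^2 = 625 ≡ 19 (mod 101)
5^8 = (5^4)^2 ≡ 19^2 = 361 ≡ 58 (mod 101)
5^16 = (5^8)^2 ≡ 58^2 = 3364 ≡ 31 (mod 101)
5^20 = 5^16 · 5^4 ≡ 31 · 19 ≡ 84 (mod 101).
So M = 84. Bob computes K = M^6 mod 101.
84^1 ≡ 84 (mod 101)
84^2 = (84^1)^2 ≡ 84^2 = 7056 ≡ 87 (mod 101)
84^4 = (84^2)^2 ≡ 87^2 = 7569 ≡ 95 (mod 101)
84^6 = 84^4 · 84^2 ≡ 95 · 87 ≡ 84 (mod 101).

84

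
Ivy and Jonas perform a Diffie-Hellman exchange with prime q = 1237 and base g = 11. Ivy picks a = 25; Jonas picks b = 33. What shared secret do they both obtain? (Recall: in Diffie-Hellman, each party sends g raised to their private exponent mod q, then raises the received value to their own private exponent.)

Jonas sends B = g^b mod q = 11^33 mod 1237.
11^1 ≡ 11 (mod 1237)
11^2 = (11^1)^2 ≡ 11^2 = 121 ≡ 121 (mod 1237)
11^4 = (11^2)^2 ≡ 121^2 = 14641 ≡ 1034 (mod 1237)
11^8 = (11^4)^2 ≡ 1034^2 = 1069156 ≡ 388 (mod 1237)
11^16 = (11^8)^2 ≡ 388^2 = 150544 ≡ 867 (mod 1237)
11^32 = (11^16)^2 ≡ 867^2 = 751689 ≡ 830 (mod 1237)
11^33 = 11^32 · 11^1 ≡ 830 · 11 ≡ 471 (mod 1237).
So B = 471. Ivy then computes K = B^a mod q = 471^25 mod 1237.
471^1 ≡ 471 (mod 1237)
471^2 = (471^1)^2 ≡ 471^2 = 221841 ≡ 418 (mod 1237)
471^4 = (471^2)^2 ≡ 418^2 = 174724 ≡ 307 (mod 1237)
471^8 = (471^4)^2 ≡ 307^2 = 94249 ≡ 237 (mod 1237)
471^16 = (471^8)^2 ≡ 237^2 = 56169 ≡ 504 (mod 1237)
471^25 = 471^16 · 471^8 · 471^1 ≡ 504 · 237 · 471 ≡ 11 (mod 1237).

11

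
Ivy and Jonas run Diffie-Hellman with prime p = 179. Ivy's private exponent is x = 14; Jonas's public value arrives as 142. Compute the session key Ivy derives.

161

Shared key K = 142^14 mod 179.
142^1 ≡ 142 (mod 179)
142^2 = (142^1)^2 ≡ 142^2 = 20164 ≡ 116 (mod 179)
142^4 = (142^2)^2 ≡ 116^2 = 13456 ≡ 31 (mod 179)
142^8 = (142^4)^2 ≡ 31^2 = 961 ≡ 66 (mod 179)
142^14 = 142^8 · 142^4 · 142^2 ≡ 66 · 31 · 116 ≡ 161 (mod 179).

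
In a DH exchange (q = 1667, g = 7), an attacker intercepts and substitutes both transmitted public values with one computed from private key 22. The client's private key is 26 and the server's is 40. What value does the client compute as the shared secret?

934

The client receives an attacker's public value M = 7^22 mod 1667 instead of the honest one.
7^1 ≡ 7 (mod 1667)
7^2 = (7^1)^2 ≡ 7^2 = 49 ≡ 49 (mod 1667)
7^4 = (7^2)^2 ≡ 49^2 = 2401 ≡ 734 (mod 1667)
7^8 = (7^4)^2 ≡ 734^2 = 538756 ≡ 315 (mod 1667)
7^16 = (7^8)^2 ≡ 315^2 = 99225 ≡ 872 (mod 1667)
7^22 = 7^16 · 7^4 · 7^2 ≡ 872 · 734 · 49 ≡ 1081 (mod 1667).
So M = 1081. The client computes K = M^26 mod 1667.
1081^1 ≡ 1081 (mod 1667)
1081^2 = (1081^1)^2 ≡ 1081^2 = 1168561 ≡ 1661 (mod 1667)
1081^4 = (1081^2)^2 ≡ 1661^2 = 2758921 ≡ 36 (mod 1667)
1081^8 = (1081^4)^2 ≡ 36^2 = 1296 ≡ 1296 (mod 1667)
1081^16 = (1081^8)^2 ≡ 1296^2 = 1679616 ≡ 947 (mod 1667)
1081^26 = 1081^16 · 1081^8 · 1081^2 ≡ 947 · 1296 · 1661 ≡ 934 (mod 1667).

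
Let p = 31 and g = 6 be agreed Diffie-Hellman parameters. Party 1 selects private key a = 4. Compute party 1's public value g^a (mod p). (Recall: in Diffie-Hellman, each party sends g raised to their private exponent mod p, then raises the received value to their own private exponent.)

25

Public value = 6^4 (mod 31).
6^1 ≡ 6 (mod 31)
6^2 = (6^1)^2 ≡ 6^2 = 36 ≡ 5 (mod 31)
6^4 = (6^2)^2 ≡ 5^2 = 25 ≡ 25 (mod 31)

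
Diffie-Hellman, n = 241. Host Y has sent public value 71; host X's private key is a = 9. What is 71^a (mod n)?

224

Shared key K = 71^9 mod 241.
71^1 ≡ 71 (mod 241)
71^2 = (71^1)^2 ≡ 71^2 = 5041 ≡ 221 (mod 241)
71^4 = (71^2)^2 ≡ 221^2 = 48841 ≡ 159 (mod 241)
71^8 = (71^4)^2 ≡ 159^2 = 25281 ≡ 217 (mod 241)
71^9 = 71^8 · 71^1 ≡ 217 · 71 ≡ 224 (mod 241).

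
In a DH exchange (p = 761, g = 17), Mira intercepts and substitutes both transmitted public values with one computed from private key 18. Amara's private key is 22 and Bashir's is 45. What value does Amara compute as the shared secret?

594

Amara receives Mira's public value M = 17^18 mod 761 instead of the honest one.
17^1 ≡ 17 (mod 761)
17^2 = (17^1)^2 ≡ 17^2 = 289 ≡ 289 (mod 761)
17^4 = (17^2)^2 ≡ 289^2 = 83521 ≡ 572 (mod 761)
17^8 = (17^4)^2 ≡ 572^2 = 327184 ≡ 715 (mod 761)
17^16 = (17^8)^2 ≡ 715^2 = 511225 ≡ 594 (mod 761)
17^18 = 17^16 · 17^2 ≡ 594 · 289 ≡ 441 (mod 761).
So M = 441. Amara computes K = M^22 mod 761.
441^1 ≡ 441 (mod 761)
441^2 = (441^1)^2 ≡ 441^2 = 194481 ≡ 426 (mod 761)
441^4 = (441^2)^2 ≡ 426^2 = 181476 ≡ 358 (mod 761)
441^8 = (441^4)^2 ≡ 358^2 = 128164 ≡ 316 (mod 761)
441^16 = (441^8)^2 ≡ 316^2 = 99856 ≡ 165 (mod 761)
441^22 = 441^16 · 441^4 · 441^2 ≡ 165 · 358 · 426 ≡ 594 (mod 761).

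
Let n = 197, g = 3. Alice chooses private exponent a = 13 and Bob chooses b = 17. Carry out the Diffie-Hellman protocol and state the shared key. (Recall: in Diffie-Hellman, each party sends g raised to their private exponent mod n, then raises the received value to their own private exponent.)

Bob sends B = g^b mod n = 3^17 mod 197.
3^1 ≡ 3 (mod 197)
3^2 = (3^1)^2 ≡ 3^2 = 9 ≡ 9 (mod 197)
3^4 = (3^2)^2 ≡ 9^2 = 81 ≡ 81 (mod 197)
3^8 = (3^4)^2 ≡ 81^2 = 6561 ≡ 60 (mod 197)
3^16 = (3^8)^2 ≡ 60^2 = 3600 ≡ 54 (mod 197)
3^17 = 3^16 · 3^1 ≡ 54 · 3 ≡ 162 (mod 197).
So B = 162. Alice then computes K = B^a mod n = 162^13 mod 197.
162^1 ≡ 162 (mod 197)
162^2 = (162^1)^2 ≡ 162^2 = 26244 ≡ 43 (mod 197)
162^4 = (162^2)^2 ≡ 43^2 = 1849 ≡ 76 (mod 197)
162^8 = (162^4)^2 ≡ 76^2 = 5776 ≡ 63 (mod 197)
162^13 = 162^8 · 162^4 · 162^1 ≡ 63 · 76 · 162 ≡ 67 (mod 197).

67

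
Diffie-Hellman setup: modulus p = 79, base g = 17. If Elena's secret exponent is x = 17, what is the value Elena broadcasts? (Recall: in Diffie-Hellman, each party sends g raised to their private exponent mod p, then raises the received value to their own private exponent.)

Public value = 17^17 mod 79.
17^1 ≡ 17 (mod 79)
17^2 = (17^1)^2 ≡ 17^2 = 289 ≡ 52 (mod 79)
17^4 = (17^2)^2 ≡ 52^2 = 2704 ≡ 18 (mod 79)
17^8 = (17^4)^2 ≡ 18^2 = 324 ≡ 8 (mod 79)
17^16 = (17^8)^2 ≡ 8^2 = 64 ≡ 64 (mod 79)
17^17 = 17^16 · 17^1 ≡ 64 · 17 ≡ 61 (mod 79).

61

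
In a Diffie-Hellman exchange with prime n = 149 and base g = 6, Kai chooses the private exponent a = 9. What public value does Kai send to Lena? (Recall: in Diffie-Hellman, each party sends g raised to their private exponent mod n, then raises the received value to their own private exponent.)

81

Public value = 6^9 mod 149.
6^1 ≡ 6 (mod 149)
6^2 = (6^1)^2 ≡ 6^2 = 36 ≡ 36 (mod 149)
6^4 = (6^2)^2 ≡ 36^2 = 1296 ≡ 104 (mod 149)
6^8 = (6^4)^2 ≡ 104^2 = 10816 ≡ 88 (mod 149)
6^9 = 6^8 · 6^1 ≡ 88 · 6 ≡ 81 (mod 149).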